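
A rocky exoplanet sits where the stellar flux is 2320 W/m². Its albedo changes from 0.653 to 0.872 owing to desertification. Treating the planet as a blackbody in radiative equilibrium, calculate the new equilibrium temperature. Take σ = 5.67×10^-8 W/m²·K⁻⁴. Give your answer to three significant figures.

190 kelvin

T₂ = [S(1−α₂)/(4σ)]^(1/4) = [2320·0.128/(4σ)]^(1/4) = 190.2 K.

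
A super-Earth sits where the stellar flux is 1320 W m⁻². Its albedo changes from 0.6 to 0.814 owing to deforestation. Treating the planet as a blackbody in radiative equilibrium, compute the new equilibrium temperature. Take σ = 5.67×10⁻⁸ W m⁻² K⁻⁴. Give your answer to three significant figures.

With the new albedo, S(1−α₂)/4 = 61.38 W m⁻², so T₂ = 181.4 K.

181 K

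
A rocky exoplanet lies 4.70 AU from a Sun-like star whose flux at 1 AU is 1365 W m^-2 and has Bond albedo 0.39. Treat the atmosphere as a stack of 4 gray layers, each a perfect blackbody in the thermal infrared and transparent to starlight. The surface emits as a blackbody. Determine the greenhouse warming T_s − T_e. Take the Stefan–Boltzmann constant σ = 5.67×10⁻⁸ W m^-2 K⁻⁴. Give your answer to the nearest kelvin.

56 K

Flux at the orbit: S = 1365/(4.70)² = 61.79 W m^-2.
OLR = S(1−α)/4 = 9.423 W m^-2; the top layer radiates at T_e = 113.5 K.
T_s = (N+1)^(1/4)·T_e = 169.8 K.
Warming: T_s − T_e = 56.24 K.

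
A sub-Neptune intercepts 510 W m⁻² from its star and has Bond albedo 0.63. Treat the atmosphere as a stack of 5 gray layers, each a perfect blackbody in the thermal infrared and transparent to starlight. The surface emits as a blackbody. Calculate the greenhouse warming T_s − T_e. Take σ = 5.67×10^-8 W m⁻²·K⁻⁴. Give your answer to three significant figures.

96.0 kelvin

OLR = S(1−α)/4 = 47.17 W m⁻²; the top layer radiates at T_e = 169.8 K.
T_s = (N+1)^(1/4)·T_e = 265.8 K.
Warming: T_s − T_e = 95.97 K.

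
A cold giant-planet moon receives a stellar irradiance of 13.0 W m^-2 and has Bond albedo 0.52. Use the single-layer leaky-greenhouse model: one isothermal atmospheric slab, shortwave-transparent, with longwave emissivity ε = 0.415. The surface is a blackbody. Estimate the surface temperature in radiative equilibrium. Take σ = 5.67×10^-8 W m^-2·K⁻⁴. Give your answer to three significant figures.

The planet radiates to space at T_e = [S(1−α)/(4σ)]^(1/4) = 72.42 K.
Surface balance with a leaky layer gives σT_s⁴ = σT_e⁴·2/(2−ε), so T_s = T_e·[2/(2−0.415)]^(1/4) = 76.76 K.

76.8 K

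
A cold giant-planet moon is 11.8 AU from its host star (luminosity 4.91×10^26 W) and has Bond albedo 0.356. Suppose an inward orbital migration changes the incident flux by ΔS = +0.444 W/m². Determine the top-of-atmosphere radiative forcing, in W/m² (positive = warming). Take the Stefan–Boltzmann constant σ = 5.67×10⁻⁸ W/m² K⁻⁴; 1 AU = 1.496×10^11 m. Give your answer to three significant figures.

d = 11.8 × 1.496×10^11 m = 1.765×10^12 m.
Flux at the orbit: S = L/(4πd²) = 4.91×10^26/(4π·(1.77×10^12)²) = 12.54 W/m².
Only a fraction (1−α) is absorbed and it's spread over 4πR², so ΔF = (1−α)ΔS/4 = 0.07148 W/m².

0.0715 W/m²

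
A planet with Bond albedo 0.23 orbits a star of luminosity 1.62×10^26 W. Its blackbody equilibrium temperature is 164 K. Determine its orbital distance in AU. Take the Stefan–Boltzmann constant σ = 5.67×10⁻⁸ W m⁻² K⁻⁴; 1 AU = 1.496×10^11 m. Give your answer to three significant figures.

1.64 AU

The flux needed for this T is 4σT⁴/(1−0.23) = 213.1 W m⁻².
Then d = [L/(4πS)]^(1/2) = 2.460×10^11 m, i.e. 1.644 AU.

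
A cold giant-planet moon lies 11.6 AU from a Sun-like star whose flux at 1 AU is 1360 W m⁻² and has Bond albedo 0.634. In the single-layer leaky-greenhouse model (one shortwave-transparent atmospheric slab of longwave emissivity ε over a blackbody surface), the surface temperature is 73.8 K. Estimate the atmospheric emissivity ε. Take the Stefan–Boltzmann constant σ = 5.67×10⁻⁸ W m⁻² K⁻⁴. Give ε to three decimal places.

0.900

Flux at the orbit: S = 1360/(11.6)² = 10.11 W m⁻².
Effective temperature: T_e = [S(1−α)/(4σ)]^(1/4) = 63.55 K.
Inverting T_s⁴ = 2T_e⁴/(2−ε): (T_e/T_s)⁴ = 0.5498, so ε = 2(1 − 0.5498) = 0.9003.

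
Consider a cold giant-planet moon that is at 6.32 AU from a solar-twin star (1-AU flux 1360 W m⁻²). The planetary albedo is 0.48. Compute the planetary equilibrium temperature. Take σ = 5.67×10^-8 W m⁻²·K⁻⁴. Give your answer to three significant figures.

By the inverse-square law, S = 1360/6.32² = 34.05 W m⁻².
The planet absorbs (1−α)S over its disc πR² and re-emits over 4πR², so the mean absorbed flux is (1−0.48)·34.05/4 = 4.426 W m⁻².
Balancing against σT⁴: T = (4.426/5.67×10⁻⁸)^(1/4) = 94.00 K.

94.0 K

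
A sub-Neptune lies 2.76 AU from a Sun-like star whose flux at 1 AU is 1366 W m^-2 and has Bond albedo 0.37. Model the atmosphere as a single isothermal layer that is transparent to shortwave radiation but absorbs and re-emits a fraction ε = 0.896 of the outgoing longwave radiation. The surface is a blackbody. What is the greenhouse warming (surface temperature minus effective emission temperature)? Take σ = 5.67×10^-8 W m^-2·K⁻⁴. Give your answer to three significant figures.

23.9 K

By the inverse-square law, S = 1366/2.76² = 179.3 W m^-2.
At the top of the atmosphere, σT_e⁴ = S(1−α)/4 = 28.24 W m^-2, giving T_e = 149.4 K.
The surface balance (absorbed SW + ε·downward IR = σT_s⁴) with T_a⁴ = T_s⁴/2 reduces to T_s = T_e·[2/(2−ε)]^¼ = 173.3 K.
The atmosphere warms the surface by 23.93 K.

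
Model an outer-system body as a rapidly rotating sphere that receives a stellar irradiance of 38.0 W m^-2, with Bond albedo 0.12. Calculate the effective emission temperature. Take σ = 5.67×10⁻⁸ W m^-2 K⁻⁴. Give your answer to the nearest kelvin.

110 K

The planet absorbs (1−α)S over its disc πR² and re-emits over 4πR², so the mean absorbed flux is (1−0.12)·38.00/4 = 8.360 W m^-2.
In equilibrium σT⁴ equals this, so T = 110.2 K.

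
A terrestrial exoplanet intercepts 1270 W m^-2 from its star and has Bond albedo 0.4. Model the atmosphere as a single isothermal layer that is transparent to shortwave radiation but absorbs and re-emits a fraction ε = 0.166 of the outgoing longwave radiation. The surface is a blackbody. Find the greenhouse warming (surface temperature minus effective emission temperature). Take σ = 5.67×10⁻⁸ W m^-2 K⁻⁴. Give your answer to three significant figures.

At the top of the atmosphere, σT_e⁴ = S(1−α)/4 = 190.5 W m^-2, giving T_e = 240.8 K.
For a single slab of emissivity ε, T_s⁴ = 2T_e⁴/(2−ε); thus T_s = 240.8·(1.091)^(1/4) = 246.0 K.
T_s − T_e = 246.0 − 240.8 = 5.272 K.

5.27 K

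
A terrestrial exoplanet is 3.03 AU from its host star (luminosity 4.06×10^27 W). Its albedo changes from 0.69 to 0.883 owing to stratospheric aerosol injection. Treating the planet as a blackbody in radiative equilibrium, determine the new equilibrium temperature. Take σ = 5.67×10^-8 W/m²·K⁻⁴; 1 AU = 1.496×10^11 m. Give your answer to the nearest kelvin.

d = 3.03 × 1.496×10^11 m = 4.533×10^11 m.
Flux at the orbit: S = L/(4πd²) = 4.06×10^27/(4π·(4.53×10^11)²) = 1572 W/m².
T₂ = [S(1−α₂)/(4σ)]^(1/4) = [1572·0.117/(4σ)]^(1/4) = 168.8 K.

169 K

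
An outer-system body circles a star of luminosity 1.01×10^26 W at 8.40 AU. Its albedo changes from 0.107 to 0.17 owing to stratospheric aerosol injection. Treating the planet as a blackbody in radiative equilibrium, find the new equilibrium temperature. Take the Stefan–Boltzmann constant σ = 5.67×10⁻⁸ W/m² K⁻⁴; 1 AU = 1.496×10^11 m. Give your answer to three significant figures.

65.7 K

d = 8.40 × 1.496×10^11 m = 1.257×10^12 m.
S = L/(4πd²) = 5.090 W/m².
With the new albedo, S(1−α₂)/4 = 1.056 W/m², so T₂ = 65.69 K.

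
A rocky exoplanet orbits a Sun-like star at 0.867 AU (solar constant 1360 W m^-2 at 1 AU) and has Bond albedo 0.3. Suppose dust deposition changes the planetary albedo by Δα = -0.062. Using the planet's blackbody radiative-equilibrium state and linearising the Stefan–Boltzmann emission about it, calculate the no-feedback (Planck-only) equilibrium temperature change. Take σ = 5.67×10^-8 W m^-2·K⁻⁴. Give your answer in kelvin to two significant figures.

Irradiance scales as 1/d², so S = 1360 W m^-2 × (1/0.867)² = 1809 W m^-2.
Reference equilibrium: T_e = [S(1−α)/(4σ)]^(1/4) = 273.4 K.
ΔF = −(S/4)Δα = −(1809/4)×(-0.062) = 28.04 W m^-2.
Planck response: λ_P = 4σT_e³ = 4·5.67×10⁻⁸·(273.4)³ = 4.633 W m^-2/K.
So ΔT₀ = 28.04/4.633 = 6.05 K.

6.1 K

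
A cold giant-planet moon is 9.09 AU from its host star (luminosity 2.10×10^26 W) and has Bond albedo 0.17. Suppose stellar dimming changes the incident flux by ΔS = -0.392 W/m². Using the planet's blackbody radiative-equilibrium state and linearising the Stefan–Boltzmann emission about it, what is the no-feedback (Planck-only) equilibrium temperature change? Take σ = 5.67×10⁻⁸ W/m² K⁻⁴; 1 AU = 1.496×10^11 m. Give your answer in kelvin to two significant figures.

-0.82 K

Orbital distance: d = 9.09 AU = 1.360×10^12 m.
Flux at the orbit: S = L/(4πd²) = 2.10×10^26/(4π·(1.36×10^12)²) = 9.037 W/m².
The baseline emission temperature is T_e = 75.83 K.
TOA radiative forcing: ΔF = (1−α)ΔS/4 = 0.83·(-0.392)/4 = -0.08134 W/m².
Linearising σT⁴ gives d(σT⁴)/dT = 4σT_e³ = 0.09891 W/m² per K.
ΔT₀ = ΔF/λ_P = -0.08134/0.09891 = -0.822 K.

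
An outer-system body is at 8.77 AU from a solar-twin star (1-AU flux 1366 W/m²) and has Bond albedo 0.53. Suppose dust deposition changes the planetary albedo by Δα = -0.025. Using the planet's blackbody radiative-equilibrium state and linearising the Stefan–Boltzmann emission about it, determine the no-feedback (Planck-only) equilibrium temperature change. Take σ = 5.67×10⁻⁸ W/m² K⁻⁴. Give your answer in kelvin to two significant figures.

By the inverse-square law, S = 1366/8.77² = 17.76 W/m².
The baseline emission temperature is T_e = 77.89 K.
ΔF = −(S/4)Δα = −(17.76/4)×(-0.025) = 0.1110 W/m².
Planck response: λ_P = 4σT_e³ = 4·5.67×10⁻⁸·(77.89)³ = 0.1072 W/m²/K.
Hence the no-feedback warming is ΔF/(4σT_e³) = 1.04 K.

1.0 K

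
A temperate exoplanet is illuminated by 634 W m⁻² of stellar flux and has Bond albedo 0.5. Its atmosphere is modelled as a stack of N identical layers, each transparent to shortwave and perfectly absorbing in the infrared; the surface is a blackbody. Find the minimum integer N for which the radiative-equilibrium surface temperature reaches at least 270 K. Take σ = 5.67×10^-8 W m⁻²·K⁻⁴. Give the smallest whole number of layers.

OLR = S(1−α)/4 = 79.25 W m⁻²; the top layer radiates at T_e = 193.4 K.
Need (N+1)T_e⁴ ≥ T_s⁴, i.e. N+1 ≥ (270/193.4)⁴ = 3.802.
The minimum whole number is N = 3.

3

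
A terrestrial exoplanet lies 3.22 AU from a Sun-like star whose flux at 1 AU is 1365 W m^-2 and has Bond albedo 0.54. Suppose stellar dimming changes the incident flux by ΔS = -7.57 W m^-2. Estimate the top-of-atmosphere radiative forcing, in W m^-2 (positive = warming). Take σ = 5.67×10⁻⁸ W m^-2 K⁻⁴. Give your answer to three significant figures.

-0.871 W m^-2

By the inverse-square law, S = 1365/3.22² = 131.7 W m^-2.
ΔF = Δ[S(1−α)]/4 = (1−0.54)·-7.57/4 = -0.8705 W m^-2.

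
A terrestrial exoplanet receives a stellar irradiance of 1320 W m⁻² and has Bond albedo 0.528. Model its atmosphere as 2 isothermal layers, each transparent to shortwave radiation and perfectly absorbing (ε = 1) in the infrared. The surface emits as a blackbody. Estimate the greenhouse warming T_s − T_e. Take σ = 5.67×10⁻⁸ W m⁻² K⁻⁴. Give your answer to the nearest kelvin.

The effective emission temperature is T_e = [S(1−α)/(4σ)]^¼ = 228.9 K.
T_s = (N+1)^(1/4)·T_e = 301.3 K.
Warming: T_s − T_e = 72.36 K.

72 K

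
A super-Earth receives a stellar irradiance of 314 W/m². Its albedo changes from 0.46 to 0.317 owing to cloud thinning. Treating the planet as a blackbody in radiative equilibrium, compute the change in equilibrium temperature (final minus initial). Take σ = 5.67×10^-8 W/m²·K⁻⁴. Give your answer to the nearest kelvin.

10 K

With α = 0.46, T₁ = 165.4 K.
Final:   T₂ = [S(1−0.317)/(4σ)]^(1/4) = 175.4 K.
ΔT = T₂ − T₁ = 10.00 K.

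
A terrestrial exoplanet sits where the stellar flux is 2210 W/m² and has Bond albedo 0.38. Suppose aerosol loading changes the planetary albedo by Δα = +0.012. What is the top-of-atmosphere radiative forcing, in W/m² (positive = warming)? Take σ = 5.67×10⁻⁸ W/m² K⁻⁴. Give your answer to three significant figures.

-6.63 W/m²

The change in absorbed flux is Δ[S(1−α)/4] = −SΔα/4 = -6.630 W/m².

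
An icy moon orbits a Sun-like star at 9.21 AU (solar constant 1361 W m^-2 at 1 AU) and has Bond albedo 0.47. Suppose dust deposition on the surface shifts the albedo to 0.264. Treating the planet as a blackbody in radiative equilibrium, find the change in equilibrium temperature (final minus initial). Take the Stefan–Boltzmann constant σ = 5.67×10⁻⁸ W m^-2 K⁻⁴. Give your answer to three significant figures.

6.69 K

By the inverse-square law, S = 1361/9.21² = 16.04 W m^-2.
With α = 0.47, T₁ = 78.25 K.
Final:   T₂ = [S(1−0.264)/(4σ)]^(1/4) = 84.95 K.
ΔT = T₂ − T₁ = 6.695 K.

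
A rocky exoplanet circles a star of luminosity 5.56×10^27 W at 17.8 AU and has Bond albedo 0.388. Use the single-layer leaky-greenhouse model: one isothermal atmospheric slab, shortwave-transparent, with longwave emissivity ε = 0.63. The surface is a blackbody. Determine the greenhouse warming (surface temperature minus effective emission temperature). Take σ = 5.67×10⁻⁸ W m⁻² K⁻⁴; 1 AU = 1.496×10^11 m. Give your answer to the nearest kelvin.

Orbital distance: d = 17.8 AU = 2.663×10^12 m.
Flux at the orbit: S = L/(4πd²) = 5.56×10^27/(4π·(2.66×10^12)²) = 62.40 W m⁻².
Effective emission temperature (TOA balance): σT_e⁴ = S(1−α)/4 = 9.547 W m⁻² → T_e = 113.9 K.
For a single slab of emissivity ε, T_s⁴ = 2T_e⁴/(2−ε); thus T_s = 113.9·(1.46)^(1/4) = 125.2 K.
Greenhouse warming: T_s − T_e = 11.30 K.

11 K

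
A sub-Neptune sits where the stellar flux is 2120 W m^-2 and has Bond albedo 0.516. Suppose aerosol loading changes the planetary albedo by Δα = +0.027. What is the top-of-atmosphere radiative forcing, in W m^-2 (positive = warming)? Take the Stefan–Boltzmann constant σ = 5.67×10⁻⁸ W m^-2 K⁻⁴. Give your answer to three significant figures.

-14.3 W m^-2

TOA radiative forcing: ΔF = −S·Δα/4 = −2120·(+0.027)/4 = -14.31 W m^-2.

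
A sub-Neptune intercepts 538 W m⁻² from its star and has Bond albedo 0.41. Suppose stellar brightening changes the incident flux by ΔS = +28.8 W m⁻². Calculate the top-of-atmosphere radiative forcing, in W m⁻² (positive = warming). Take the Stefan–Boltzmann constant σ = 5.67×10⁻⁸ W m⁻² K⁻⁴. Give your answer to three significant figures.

4.25 W m⁻²

TOA radiative forcing: ΔF = (1−α)ΔS/4 = 0.59·(+28.8)/4 = 4.248 W m⁻².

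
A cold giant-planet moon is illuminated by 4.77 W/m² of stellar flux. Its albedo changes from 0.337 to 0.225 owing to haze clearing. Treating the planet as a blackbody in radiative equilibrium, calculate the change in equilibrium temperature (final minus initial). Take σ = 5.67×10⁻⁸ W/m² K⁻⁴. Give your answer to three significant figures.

With α = 0.337, T₁ = 61.11 K.
After:  T₂ = [4.770·0.775/(4σ)]^(1/4) = 63.54 K.
Change: 63.54 − 61.11 = 2.432 K.

2.43 K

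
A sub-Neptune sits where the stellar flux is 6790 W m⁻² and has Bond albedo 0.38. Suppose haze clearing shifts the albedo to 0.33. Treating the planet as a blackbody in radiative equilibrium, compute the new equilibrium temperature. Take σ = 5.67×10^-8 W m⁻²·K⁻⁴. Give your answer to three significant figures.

New equilibrium: T₂ = [(1−0.33)·6790/(4σ)]^(1/4) = 376.3 K.

376 K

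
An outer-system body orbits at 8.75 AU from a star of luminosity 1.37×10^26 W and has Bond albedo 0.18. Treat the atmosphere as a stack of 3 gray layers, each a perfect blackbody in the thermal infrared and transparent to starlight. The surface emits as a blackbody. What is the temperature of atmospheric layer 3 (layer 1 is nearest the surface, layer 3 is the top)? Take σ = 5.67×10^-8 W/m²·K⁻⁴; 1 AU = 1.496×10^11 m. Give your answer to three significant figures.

69.3 kelvin

d = 8.75 × 1.496×10^11 m = 1.309×10^12 m.
Spreading L over a sphere of radius d: S = 1.37×10^26/(4π·1.31×10^12²) = 6.363 W/m².
Top-of-atmosphere balance: σT_e⁴ = S(1−α)/4 = 1.304 W/m² → T_e = 69.25 K.
The net upward flux σT_e⁴ is constant between every pair of levels, so T_k⁴ = (N+1−k)T_e⁴.
With k = 3: T_3 = (3+1−3)^¼·69.25 K = 69.25 K.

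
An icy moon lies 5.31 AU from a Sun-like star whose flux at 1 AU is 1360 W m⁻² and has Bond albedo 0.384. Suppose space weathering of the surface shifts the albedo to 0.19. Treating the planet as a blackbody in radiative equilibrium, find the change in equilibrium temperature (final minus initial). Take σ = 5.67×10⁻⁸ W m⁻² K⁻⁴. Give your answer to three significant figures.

7.58 K

Flux at the orbit: S = 1360/(5.31)² = 48.23 W m⁻².
With α = 0.384, T₁ = 107.0 K.
Final:   T₂ = [S(1−0.19)/(4σ)]^(1/4) = 114.6 K.
Change: 114.6 − 107.0 = 7.579 K.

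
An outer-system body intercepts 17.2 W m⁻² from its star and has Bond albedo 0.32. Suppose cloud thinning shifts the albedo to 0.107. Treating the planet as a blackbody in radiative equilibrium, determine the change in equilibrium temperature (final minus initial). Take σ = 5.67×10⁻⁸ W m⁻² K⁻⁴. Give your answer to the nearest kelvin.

With α = 0.32, T₁ = 84.74 K.
After:  T₂ = [17.20·0.893/(4σ)]^(1/4) = 90.72 K.
ΔT = T₂ − T₁ = 5.974 K.

6 K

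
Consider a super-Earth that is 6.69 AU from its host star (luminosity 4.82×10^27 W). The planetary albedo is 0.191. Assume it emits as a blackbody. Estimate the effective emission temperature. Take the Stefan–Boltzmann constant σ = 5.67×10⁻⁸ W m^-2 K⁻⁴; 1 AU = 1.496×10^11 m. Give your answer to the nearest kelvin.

d = 6.69 × 1.496×10^11 m = 1.001×10^12 m.
S = L/(4πd²) = 382.9 W m^-2.
Averaging over the sphere, the absorbed flux is S(1−α)/4 = 77.45 W m^-2.
Balancing against σT⁴: T = (77.45/5.67×10⁻⁸)^(1/4) = 192.2 K.

192 K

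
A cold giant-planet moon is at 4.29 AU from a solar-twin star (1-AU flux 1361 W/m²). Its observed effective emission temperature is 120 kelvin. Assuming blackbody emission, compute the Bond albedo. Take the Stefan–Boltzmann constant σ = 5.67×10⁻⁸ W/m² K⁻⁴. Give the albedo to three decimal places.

0.364

By the inverse-square law, S = 1361/4.29² = 73.95 W/m².
Rearranging the radiative balance, α = 1 − 4σT⁴/S.
4σT⁴ = 4·5.67×10⁻⁸·(120)⁴ = 47.03 W/m².
1−α = 47.03/73.95 = 0.6360, so α = 0.3640.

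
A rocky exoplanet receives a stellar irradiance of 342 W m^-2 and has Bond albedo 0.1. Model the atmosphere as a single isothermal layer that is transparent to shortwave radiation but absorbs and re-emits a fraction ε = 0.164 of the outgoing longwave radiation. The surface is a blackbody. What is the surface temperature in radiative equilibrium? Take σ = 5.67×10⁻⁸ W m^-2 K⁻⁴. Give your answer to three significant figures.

The planet radiates to space at T_e = [S(1−α)/(4σ)]^(1/4) = 191.9 K.
For a single slab of emissivity ε, T_s⁴ = 2T_e⁴/(2−ε); thus T_s = 191.9·(1.089)^(1/4) = 196.1 K.

196 kelvin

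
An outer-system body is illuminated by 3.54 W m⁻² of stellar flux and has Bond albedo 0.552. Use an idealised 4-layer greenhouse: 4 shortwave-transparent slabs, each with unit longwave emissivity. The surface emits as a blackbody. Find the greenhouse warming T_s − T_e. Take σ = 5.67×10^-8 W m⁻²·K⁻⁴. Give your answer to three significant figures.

The effective emission temperature is T_e = [S(1−α)/(4σ)]^¼ = 51.42 K.
Surface: T_s = (5)^¼·T_e = 76.90 K.
So the greenhouse effect raises the surface by 76.90 − 51.42 = 25.47 K.

25.5 K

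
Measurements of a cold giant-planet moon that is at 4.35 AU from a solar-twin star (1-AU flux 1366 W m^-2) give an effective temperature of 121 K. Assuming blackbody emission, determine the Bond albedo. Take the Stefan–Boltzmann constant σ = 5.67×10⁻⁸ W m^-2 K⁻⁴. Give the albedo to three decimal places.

Irradiance scales as 1/d², so S = 1366 W m^-2 × (1/4.35)² = 72.19 W m^-2.
Energy balance: S(1−α)/4 = σT⁴, so 1−α = 4σT⁴/S.
σT⁴ = 12.15 W m^-2, so 4σT⁴ = 48.62 W m^-2.
Hence α = 1 − 48.62/72.19 = 0.3265.

0.327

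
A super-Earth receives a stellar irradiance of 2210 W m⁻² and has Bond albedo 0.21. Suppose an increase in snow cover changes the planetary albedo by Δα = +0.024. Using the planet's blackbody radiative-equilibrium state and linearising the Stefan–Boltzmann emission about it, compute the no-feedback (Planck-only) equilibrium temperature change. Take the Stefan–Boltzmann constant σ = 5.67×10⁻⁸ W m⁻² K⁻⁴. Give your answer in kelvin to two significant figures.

-2.2 K

Reference equilibrium: T_e = [S(1−α)/(4σ)]^(1/4) = 296.2 K.
The change in absorbed flux is Δ[S(1−α)/4] = −SΔα/4 = -13.26 W m⁻².
Linearising σT⁴ gives d(σT⁴)/dT = 4σT_e³ = 5.894 W m⁻² per K.
So ΔT₀ = -13.26/5.894 = -2.25 K.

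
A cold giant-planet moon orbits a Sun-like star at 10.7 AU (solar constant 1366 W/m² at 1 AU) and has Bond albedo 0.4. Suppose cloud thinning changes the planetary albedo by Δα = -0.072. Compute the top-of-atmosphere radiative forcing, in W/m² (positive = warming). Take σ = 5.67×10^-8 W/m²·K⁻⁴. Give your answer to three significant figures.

0.215 W/m²

Flux at the orbit: S = 1366/(10.7)² = 11.93 W/m².
TOA radiative forcing: ΔF = −S·Δα/4 = −11.93·(-0.072)/4 = 0.2148 W/m².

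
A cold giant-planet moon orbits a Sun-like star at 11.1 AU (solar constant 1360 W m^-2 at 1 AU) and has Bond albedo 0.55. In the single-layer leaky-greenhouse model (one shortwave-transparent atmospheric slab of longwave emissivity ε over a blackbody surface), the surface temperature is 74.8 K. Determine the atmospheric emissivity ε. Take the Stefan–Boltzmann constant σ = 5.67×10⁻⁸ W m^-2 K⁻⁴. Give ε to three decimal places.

By the inverse-square law, S = 1360/11.1² = 11.04 W m^-2.
TOA balance gives T_e = 68.41 K.
Inverting T_s⁴ = 2T_e⁴/(2−ε): (T_e/T_s)⁴ = 0.6996, so ε = 2(1 − 0.6996) = 0.6008.

0.601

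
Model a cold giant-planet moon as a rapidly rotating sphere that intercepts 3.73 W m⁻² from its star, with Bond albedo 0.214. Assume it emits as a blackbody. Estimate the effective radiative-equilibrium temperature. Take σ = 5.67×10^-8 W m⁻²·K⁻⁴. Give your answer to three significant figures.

60.0 K

The planet absorbs (1−α)S over its disc πR² and re-emits over 4πR², so the mean absorbed flux is (1−0.214)·3.730/4 = 0.7329 W m⁻².
Set σT⁴ = 0.7329 → T = (0.7329/σ)^(1/4) = 59.96 K.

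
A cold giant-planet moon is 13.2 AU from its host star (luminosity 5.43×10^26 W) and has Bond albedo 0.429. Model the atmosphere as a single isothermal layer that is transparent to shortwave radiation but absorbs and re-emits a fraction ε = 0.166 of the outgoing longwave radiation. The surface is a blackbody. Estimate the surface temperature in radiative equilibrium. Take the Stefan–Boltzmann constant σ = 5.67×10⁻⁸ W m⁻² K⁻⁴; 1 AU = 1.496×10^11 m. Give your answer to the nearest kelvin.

74 kelvin

Orbital distance: d = 13.2 AU = 1.975×10^12 m.
Flux at the orbit: S = L/(4πd²) = 5.43×10^26/(4π·(1.97×10^12)²) = 11.08 W m⁻².
Effective emission temperature (TOA balance): σT_e⁴ = S(1−α)/4 = 1.582 W m⁻² → T_e = 72.68 K.
Surface balance with a leaky layer gives σT_s⁴ = σT_e⁴·2/(2−ε), so T_s = T_e·[2/(2−0.166)]^(1/4) = 74.27 K.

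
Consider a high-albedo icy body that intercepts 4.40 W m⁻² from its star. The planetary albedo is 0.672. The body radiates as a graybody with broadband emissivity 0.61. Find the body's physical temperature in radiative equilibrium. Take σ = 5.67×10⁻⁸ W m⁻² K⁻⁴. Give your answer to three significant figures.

The planet absorbs (1−α)S over its disc πR² and re-emits over 4πR², so the mean absorbed flux is (1−0.672)·4.400/4 = 0.3608 W m⁻².
Radiative balance εσT⁴ = 0.3608 gives T = [0.3608/(0.61·σ)]^(1/4) = 56.83 K.

56.8 K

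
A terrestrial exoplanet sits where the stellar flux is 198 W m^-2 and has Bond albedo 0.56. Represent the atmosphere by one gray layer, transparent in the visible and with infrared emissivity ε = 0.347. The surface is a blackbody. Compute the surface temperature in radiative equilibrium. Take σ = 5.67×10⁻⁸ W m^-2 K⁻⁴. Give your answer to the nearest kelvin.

The planet radiates to space at T_e = [S(1−α)/(4σ)]^(1/4) = 140.0 K.
Surface balance with a leaky layer gives σT_s⁴ = σT_e⁴·2/(2−ε), so T_s = T_e·[2/(2−0.347)]^(1/4) = 146.8 K.

147 K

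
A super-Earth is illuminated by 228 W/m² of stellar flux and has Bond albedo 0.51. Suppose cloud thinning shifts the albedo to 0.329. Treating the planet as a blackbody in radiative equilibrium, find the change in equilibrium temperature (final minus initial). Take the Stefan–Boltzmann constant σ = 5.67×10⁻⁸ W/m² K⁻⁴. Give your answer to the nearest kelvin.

Initial: T₁ = [S(1−0.51)/(4σ)]^(1/4) = 149.0 K.
Final:   T₂ = [S(1−0.329)/(4σ)]^(1/4) = 161.2 K.
ΔT = T₂ − T₁ = 12.18 K.

12 K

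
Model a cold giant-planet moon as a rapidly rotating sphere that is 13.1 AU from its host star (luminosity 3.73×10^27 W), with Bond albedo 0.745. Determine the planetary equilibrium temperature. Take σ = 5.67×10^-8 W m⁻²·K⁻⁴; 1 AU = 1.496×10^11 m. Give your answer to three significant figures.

96.5 K

d = 13.1 × 1.496×10^11 m = 1.960×10^12 m.
Flux at the orbit: S = L/(4πd²) = 3.73×10^27/(4π·(1.96×10^12)²) = 77.28 W m⁻².
Absorbed flux (global mean): S(1−α)/4 = 77.28·0.255/4 = 4.927 W m⁻².
Set σT⁴ = 4.927 → T = (4.927/σ)^(1/4) = 96.55 K.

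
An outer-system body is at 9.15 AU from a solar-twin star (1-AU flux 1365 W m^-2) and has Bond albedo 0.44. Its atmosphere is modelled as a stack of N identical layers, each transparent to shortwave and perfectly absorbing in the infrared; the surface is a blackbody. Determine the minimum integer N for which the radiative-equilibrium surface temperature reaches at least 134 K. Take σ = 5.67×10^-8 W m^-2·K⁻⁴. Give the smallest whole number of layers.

8

Irradiance scales as 1/d², so S = 1365 W m^-2 × (1/9.15)² = 16.30 W m^-2.
Top-of-atmosphere balance: σT_e⁴ = S(1−α)/4 = 2.283 W m^-2 → T_e = 79.65 K.
Since T_s⁴ = (N+1)T_e⁴, we need N ≥ (T_s/T_e)⁴ − 1 = 7.009.
The minimum whole number is N = 8.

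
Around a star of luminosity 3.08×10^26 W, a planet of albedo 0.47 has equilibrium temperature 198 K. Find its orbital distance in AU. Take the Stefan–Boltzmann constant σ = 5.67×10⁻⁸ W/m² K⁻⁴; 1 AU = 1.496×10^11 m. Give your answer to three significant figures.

Required flux: S = 4σT⁴/(1−α) = 657.7 W/m².
S = L/(4πd²) → d = √(L/4πS) = √(3.08×10^26/(4π·657.7)) = 1.930×10^11 m = 1.290 AU.

1.29 AU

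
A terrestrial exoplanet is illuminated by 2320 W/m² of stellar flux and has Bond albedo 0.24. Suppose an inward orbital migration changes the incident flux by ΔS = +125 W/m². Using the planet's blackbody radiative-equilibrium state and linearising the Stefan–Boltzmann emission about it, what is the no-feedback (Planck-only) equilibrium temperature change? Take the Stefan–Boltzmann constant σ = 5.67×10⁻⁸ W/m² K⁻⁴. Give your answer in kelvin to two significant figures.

4.0 K

Unperturbed T_e = [2320·(1−0.24)/(4σ)]^¼ = 296.9 K.
TOA radiative forcing: ΔF = (1−α)ΔS/4 = 0.76·(+125)/4 = 23.75 W/m².
The Planck feedback parameter is 4σT_e³ = 5.938 W/m²/K.
ΔT₀ = ΔF/λ_P = 23.75/5.938 = 4.00 K.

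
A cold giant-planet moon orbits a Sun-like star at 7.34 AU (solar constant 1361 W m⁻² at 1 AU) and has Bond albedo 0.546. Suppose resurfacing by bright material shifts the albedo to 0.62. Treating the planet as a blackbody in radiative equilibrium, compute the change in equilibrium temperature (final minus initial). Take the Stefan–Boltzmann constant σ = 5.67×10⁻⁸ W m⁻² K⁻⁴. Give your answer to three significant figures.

-3.67 K

By the inverse-square law, S = 1361/7.34² = 25.26 W m⁻².
Before: T₁ = [25.26·0.454/(4σ)]^(1/4) = 84.33 K.
Final:   T₂ = [S(1−0.62)/(4σ)]^(1/4) = 80.66 K.
ΔT = T₂ − T₁ = -3.669 K.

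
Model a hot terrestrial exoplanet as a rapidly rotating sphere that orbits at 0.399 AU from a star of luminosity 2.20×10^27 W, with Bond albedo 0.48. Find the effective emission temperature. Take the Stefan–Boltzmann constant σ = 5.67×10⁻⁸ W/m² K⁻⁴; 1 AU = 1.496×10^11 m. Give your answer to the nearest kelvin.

d = 0.399 × 1.496×10^11 m = 5.969×10^10 m.
S = L/(4πd²) = 49140 W/m².
Absorbed flux (global mean): S(1−α)/4 = 49140·0.52/4 = 6388 W/m².
Balancing against σT⁴: T = (6388/5.67×10⁻⁸)^(1/4) = 579.4 K.

579 K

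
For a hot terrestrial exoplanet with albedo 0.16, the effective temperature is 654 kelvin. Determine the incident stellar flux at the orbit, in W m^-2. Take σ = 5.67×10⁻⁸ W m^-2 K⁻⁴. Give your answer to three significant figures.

From S(1−α)/4 = σT⁴: S = 4σT⁴/(1−α).
The emitted flux is σT⁴ = 10370 W m^-2.
So S = 4×10370/(1−0.16) = 49390 W m^-2.

49400 W m^-2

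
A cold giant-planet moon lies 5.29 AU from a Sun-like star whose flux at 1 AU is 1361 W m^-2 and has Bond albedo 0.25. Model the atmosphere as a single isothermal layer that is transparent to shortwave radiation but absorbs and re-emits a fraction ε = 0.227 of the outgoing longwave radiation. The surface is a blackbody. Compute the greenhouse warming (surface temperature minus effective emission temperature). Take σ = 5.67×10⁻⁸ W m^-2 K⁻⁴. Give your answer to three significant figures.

By the inverse-square law, S = 1361/5.29² = 48.63 W m^-2.
The planet radiates to space at T_e = [S(1−α)/(4σ)]^(1/4) = 112.6 K.
For a single slab of emissivity ε, T_s⁴ = 2T_e⁴/(2−ε); thus T_s = 112.6·(1.128)^(1/4) = 116.1 K.
The atmosphere warms the surface by 3.443 K.

3.44 K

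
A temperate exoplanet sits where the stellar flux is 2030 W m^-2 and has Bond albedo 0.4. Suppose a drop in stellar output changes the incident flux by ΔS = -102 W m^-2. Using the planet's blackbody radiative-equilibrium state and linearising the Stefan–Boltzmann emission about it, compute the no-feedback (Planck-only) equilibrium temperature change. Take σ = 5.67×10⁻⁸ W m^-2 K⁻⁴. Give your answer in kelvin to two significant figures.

-3.4 K

Reference equilibrium: T_e = [S(1−α)/(4σ)]^(1/4) = 270.7 K.
Only a fraction (1−α) is absorbed and it's spread over 4πR², so ΔF = (1−α)ΔS/4 = -15.30 W m^-2.
The Planck feedback parameter is 4σT_e³ = 4.499 W m^-2/K.
So ΔT₀ = -15.30/4.499 = -3.40 K.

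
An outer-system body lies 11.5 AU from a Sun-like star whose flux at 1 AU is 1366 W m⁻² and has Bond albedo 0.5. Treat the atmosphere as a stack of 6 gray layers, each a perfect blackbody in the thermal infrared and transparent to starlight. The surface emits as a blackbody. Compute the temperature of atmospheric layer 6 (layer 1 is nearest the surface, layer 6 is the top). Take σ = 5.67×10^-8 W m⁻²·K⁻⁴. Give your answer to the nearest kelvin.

69 K

Flux at the orbit: S = 1366/(11.5)² = 10.33 W m⁻².
OLR = S(1−α)/4 = 1.291 W m⁻²; the top layer radiates at T_e = 69.08 K.
Each opaque layer satisfies 2T_j⁴ = T_{j−1}⁴ + T_{j+1}⁴, giving T_k⁴ = (N+1−k)T_e⁴.
T_6 = (1)^(1/4)·69.08 = 69.08 K.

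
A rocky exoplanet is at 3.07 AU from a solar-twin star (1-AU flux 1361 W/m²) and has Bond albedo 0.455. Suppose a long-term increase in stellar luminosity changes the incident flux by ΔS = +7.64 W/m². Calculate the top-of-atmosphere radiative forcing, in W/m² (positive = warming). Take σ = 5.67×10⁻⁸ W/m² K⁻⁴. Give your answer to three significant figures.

Irradiance scales as 1/d², so S = 1361 W/m² × (1/3.07)² = 144.4 W/m².
Only a fraction (1−α) is absorbed and it's spread over 4πR², so ΔF = (1−α)ΔS/4 = 1.041 W/m².

1.04 W/m²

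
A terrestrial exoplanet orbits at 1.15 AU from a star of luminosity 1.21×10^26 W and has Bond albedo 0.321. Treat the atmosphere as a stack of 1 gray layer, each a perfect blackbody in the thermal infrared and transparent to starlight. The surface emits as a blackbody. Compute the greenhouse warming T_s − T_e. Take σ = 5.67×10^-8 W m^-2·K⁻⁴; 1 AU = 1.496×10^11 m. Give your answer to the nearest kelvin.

33 K

d = 1.15 × 1.496×10^11 m = 1.720×10^11 m.
Spreading L over a sphere of radius d: S = 1.21×10^26/(4π·1.72×10^11²) = 325.3 W m^-2.
Top-of-atmosphere balance: σT_e⁴ = S(1−α)/4 = 55.22 W m^-2 → T_e = 176.7 K.
Surface: T_s = (2)^¼·T_e = 210.1 K.
Warming: T_s − T_e = 33.43 K.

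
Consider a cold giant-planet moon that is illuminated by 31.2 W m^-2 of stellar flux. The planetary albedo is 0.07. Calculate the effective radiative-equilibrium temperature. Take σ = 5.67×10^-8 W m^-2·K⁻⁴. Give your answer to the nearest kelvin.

The planet absorbs (1−α)S over its disc πR² and re-emits over 4πR², so the mean absorbed flux is (1−0.07)·31.20/4 = 7.254 W m^-2.
Set σT⁴ = 7.254 → T = (7.254/σ)^(1/4) = 106.4 K.

106 kelvin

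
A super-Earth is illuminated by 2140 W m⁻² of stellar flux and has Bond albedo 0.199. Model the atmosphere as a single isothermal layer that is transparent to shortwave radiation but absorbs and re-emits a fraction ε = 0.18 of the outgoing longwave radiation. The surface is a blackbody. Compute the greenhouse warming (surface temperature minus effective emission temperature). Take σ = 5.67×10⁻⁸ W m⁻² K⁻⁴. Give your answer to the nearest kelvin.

At the top of the atmosphere, σT_e⁴ = S(1−α)/4 = 428.5 W m⁻², giving T_e = 294.8 K.
Surface balance with a leaky layer gives σT_s⁴ = σT_e⁴·2/(2−ε), so T_s = T_e·[2/(2−0.18)]^(1/4) = 301.9 K.
The atmosphere warms the surface by 7.034 K.

7 K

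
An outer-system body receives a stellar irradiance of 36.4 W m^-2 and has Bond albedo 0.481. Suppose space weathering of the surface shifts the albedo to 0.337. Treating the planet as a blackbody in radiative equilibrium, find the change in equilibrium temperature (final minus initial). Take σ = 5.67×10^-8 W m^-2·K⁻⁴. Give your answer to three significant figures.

6.03 K

Initial: T₁ = [S(1−0.481)/(4σ)]^(1/4) = 95.53 K.
With α = 0.337, T₂ = 101.6 K.
Change: 101.6 − 95.53 = 6.031 K.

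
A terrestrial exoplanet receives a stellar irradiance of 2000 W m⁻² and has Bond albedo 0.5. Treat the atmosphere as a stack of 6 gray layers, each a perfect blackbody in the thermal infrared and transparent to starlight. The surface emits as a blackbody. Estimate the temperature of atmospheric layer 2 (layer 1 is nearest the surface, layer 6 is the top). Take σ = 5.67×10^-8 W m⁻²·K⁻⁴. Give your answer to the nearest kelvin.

Top-of-atmosphere balance: σT_e⁴ = S(1−α)/4 = 250.0 W m⁻² → T_e = 257.7 K.
In the N-layer model, layer k (counted from the surface) has T_k = (N+1−k)^(1/4)·T_e.
T_2 = (5)^(1/4)·257.7 = 385.3 K.

385 kelvin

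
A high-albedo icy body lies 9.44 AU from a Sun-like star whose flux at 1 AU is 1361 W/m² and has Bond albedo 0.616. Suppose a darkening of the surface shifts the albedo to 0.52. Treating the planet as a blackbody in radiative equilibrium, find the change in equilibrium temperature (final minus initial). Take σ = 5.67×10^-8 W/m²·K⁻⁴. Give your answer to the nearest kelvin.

4 K

By the inverse-square law, S = 1361/9.44² = 15.27 W/m².
With α = 0.616, T₁ = 71.31 K.
After:  T₂ = [15.27·0.48/(4σ)]^(1/4) = 75.40 K.
ΔT = T₂ − T₁ = 4.091 K.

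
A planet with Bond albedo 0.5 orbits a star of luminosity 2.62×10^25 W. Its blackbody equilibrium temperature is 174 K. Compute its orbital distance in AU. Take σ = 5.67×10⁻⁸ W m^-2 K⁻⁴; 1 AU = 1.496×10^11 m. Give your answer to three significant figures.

0.473 AU

Energy balance gives S = 4σT⁴/(1−α) = 415.8 W m^-2.
From L = 4πd²S, d = √(2.62×10^25/(4π·415.8)) = 7.081×10^10 m = 0.4733 AU.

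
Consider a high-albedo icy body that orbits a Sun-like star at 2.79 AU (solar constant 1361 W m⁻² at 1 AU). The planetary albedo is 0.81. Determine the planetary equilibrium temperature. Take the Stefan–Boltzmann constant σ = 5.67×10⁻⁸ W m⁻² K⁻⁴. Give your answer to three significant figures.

By the inverse-square law, S = 1361/2.79² = 174.8 W m⁻².
The planet absorbs (1−α)S over its disc πR² and re-emits over 4πR², so the mean absorbed flux is (1−0.81)·174.8/4 = 8.305 W m⁻².
Balancing against σT⁴: T = (8.305/5.67×10⁻⁸)^(1/4) = 110.0 K.

110 K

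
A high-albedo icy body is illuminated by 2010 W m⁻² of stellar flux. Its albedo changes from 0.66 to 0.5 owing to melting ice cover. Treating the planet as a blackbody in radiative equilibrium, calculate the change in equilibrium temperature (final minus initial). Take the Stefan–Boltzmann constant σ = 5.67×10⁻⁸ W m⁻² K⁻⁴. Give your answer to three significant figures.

23.7 K

With α = 0.66, T₁ = 234.3 K.
After:  T₂ = [2010·0.5/(4σ)]^(1/4) = 258.0 K.
ΔT = T₂ − T₁ = 23.71 K.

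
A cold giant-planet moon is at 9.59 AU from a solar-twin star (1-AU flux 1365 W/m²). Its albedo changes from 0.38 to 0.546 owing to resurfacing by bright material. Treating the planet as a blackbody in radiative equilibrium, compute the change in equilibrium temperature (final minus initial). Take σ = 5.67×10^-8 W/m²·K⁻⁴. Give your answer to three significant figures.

-5.98 K

Flux at the orbit: S = 1365/(9.59)² = 14.84 W/m².
Initial: T₁ = [S(1−0.38)/(4σ)]^(1/4) = 79.81 K.
After:  T₂ = [14.84·0.454/(4σ)]^(1/4) = 73.83 K.
Change: 73.83 − 79.81 = -5.982 K.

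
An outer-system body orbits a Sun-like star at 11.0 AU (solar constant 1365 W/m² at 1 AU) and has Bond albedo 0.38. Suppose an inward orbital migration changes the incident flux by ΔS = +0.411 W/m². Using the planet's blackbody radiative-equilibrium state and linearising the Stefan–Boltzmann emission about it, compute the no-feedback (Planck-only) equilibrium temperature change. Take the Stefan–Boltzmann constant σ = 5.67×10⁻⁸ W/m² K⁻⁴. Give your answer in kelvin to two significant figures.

By the inverse-square law, S = 1365/11.0² = 11.28 W/m².
The baseline emission temperature is T_e = 74.52 K.
ΔF = Δ[S(1−α)]/4 = (1−0.38)·+0.411/4 = 0.06370 W/m².
The Planck feedback parameter is 4σT_e³ = 0.09386 W/m²/K.
ΔT₀ = ΔF/λ_P = 0.06370/0.09386 = 0.679 K.

0.68 K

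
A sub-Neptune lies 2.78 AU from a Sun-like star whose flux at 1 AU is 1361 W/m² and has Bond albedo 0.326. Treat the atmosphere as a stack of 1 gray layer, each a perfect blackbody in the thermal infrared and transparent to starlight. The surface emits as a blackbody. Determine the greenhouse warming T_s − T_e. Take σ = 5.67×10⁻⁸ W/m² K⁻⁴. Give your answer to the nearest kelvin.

29 K

Irradiance scales as 1/d², so S = 1361 W/m² × (1/2.78)² = 176.1 W/m².
Top-of-atmosphere balance: σT_e⁴ = S(1−α)/4 = 29.67 W/m² → T_e = 151.3 K.
T_s = (N+1)^(1/4)·T_e = 179.9 K.
So the greenhouse effect raises the surface by 179.9 − 151.3 = 28.62 K.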